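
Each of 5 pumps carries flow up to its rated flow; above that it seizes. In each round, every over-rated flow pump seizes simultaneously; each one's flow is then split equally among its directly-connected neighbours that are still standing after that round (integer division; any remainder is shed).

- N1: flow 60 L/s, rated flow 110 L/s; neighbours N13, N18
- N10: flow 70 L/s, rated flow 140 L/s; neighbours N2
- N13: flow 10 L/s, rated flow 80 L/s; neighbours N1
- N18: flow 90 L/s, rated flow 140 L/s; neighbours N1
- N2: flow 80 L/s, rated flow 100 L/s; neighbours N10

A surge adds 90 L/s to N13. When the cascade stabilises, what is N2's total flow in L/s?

Round 1 — N13 at 100 > 80. N13 seizes.
  N13 sheds 100 L/s to N1: 100 each.
    N1: 60+100 = 160 > 110
Round 2 — N1 seizes.
  N1 sheds 160 L/s to N18: 160 each.
    N18: 90+160 = 250 > 140
Round 3 — N18 seizes.
  N18 sheds 250 L/s: no online neighbours, lost.
No further seizures.

80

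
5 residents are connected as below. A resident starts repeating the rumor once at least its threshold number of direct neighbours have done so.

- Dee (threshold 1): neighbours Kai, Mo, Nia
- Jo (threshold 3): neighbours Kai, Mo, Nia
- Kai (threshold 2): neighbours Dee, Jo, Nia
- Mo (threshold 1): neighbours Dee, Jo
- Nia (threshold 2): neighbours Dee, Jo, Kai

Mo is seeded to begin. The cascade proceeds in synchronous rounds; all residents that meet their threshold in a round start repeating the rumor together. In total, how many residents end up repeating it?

2

Round 1 — Mo starts repeating the rumor (initial).
Round 2 — checking thresholds:
  Dee: 1 of 3 neighbours ≥ 1, starts repeating the rumor.
  Jo: 1 of 3 neighbours < 3, not yet.
Round 3 — no new spreads; cascade stops.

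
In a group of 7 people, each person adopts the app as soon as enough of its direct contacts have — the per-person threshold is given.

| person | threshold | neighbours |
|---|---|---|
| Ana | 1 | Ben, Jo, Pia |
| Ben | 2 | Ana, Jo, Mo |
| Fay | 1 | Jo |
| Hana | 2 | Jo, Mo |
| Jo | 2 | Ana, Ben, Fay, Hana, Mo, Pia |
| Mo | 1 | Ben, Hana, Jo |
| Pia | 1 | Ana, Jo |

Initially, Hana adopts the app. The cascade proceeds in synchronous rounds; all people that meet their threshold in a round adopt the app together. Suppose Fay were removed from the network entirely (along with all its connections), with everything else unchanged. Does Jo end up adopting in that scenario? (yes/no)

With Fay removed:
Round 1 — Hana adopts the app (initial).
Round 2 — checking thresholds:
  Jo: 1 of 5 neighbours < 2, below threshold.
  Mo: 1 of 3 neighbours ≥ 1, adopts the app.
Round 3 — checking thresholds:
  Ben: 1 of 3 neighbours < 2, below threshold.
  Jo: 2 of 5 neighbours ≥ 2, adopts the app.
Round 4 — checking thresholds:
  Ana: 1 of 3 neighbours ≥ 1, adopts the app.
  Ben: 2 of 3 neighbours ≥ 2, adopts the app.
  Pia: 1 of 2 neighbours ≥ 1, adopts the app.
Round 5 — no new adoptions; cascade stops.

yes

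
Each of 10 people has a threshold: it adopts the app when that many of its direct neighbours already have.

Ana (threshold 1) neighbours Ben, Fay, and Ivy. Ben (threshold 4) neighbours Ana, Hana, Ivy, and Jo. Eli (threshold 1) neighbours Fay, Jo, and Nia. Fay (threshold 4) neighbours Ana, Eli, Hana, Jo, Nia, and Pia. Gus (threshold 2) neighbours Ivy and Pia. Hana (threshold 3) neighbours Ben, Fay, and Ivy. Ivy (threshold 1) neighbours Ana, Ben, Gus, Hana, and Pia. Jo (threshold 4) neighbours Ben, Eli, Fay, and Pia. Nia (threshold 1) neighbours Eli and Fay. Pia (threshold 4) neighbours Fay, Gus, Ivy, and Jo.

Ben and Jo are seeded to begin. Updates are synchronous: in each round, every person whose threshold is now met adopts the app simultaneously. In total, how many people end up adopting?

Round 1 — Ben, Jo adopt the app (initial).
Round 2 — checking thresholds:
  Ana: 1 of 3 neighbours ≥ 1, adopts the app.
  Eli: 1 of 3 neighbours ≥ 1, adopts the app.
  Fay: 1 of 6 neighbours < 4, holds.
  Hana: 1 of 3 neighbours < 3, holds.
  Ivy: 1 of 5 neighbours ≥ 1, adopts the app.
  Pia: 1 of 4 neighbours < 4, holds.
Round 3 — checking thresholds:
  Fay: 3 of 6 neighbours < 4, holds.
  Gus: 1 of 2 neighbours < 2, holds.
  Hana: 2 of 3 neighbours < 3, holds.
  Nia: 1 of 2 neighbours ≥ 1, adopts the app.
  Pia: 2 of 4 neighbours < 4, holds.
Round 4 — checking thresholds:
  Fay: 4 of 6 neighbours ≥ 4, adopts the app.
  Gus: 1 of 2 neighbours < 2, holds.
  Hana: 2 of 3 neighbours < 3, holds.
  Pia: 2 of 4 neighbours < 4, holds.
Round 5 — checking thresholds:
  Gus: 1 of 2 neighbours < 2, holds.
  Hana: 3 of 3 neighbours ≥ 3, adopts the app.
  Pia: 3 of 4 neighbours < 4, holds.
Round 6 — no new adoptions; cascade stops.

8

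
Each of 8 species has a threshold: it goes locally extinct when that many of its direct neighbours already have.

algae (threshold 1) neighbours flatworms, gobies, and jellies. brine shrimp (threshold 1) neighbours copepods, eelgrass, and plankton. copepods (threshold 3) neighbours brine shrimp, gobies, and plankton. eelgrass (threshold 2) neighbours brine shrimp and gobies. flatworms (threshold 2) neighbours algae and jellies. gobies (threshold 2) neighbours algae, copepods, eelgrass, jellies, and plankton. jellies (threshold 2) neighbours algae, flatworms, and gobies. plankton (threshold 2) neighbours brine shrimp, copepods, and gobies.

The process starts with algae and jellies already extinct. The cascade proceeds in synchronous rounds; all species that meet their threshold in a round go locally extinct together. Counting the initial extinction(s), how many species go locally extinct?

Round 1 — algae, jellies go locally extinct (initial).
Round 2 — checking thresholds:
  flatworms: 2 of 2 neighbours ≥ 2, goes locally extinct.
  gobies: 2 of 5 neighbours ≥ 2, goes locally extinct.
Round 3 — no new extinctions; cascade stops.

4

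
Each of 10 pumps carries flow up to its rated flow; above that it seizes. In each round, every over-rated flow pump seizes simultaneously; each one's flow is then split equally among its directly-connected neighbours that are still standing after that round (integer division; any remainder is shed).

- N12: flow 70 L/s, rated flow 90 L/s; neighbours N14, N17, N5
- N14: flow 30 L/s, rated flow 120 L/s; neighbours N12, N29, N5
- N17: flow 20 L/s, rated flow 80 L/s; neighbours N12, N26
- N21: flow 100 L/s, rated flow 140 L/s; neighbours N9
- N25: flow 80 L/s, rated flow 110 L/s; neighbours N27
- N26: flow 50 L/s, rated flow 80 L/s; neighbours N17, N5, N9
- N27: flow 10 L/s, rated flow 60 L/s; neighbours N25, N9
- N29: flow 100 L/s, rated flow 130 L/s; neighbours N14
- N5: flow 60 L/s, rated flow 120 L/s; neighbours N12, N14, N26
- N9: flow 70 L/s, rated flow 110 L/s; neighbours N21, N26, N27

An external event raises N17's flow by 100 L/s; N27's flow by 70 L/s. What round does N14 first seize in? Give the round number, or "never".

Round 1 — N17 at 120 > 80; N27 at 80 > 60. N17, N27 seize.
  N17 sheds 120 L/s to N12, N26: 60 each.
    N12: 70+60 = 130 > 90
    N26: 50+60 = 110 > 80
  N27 sheds 80 L/s to N25, N9: 40 each.
    N25: 80+40 = 120 > 110
    N9: 70+40 = 110 ≤ 110
Round 2 — N12, N25, N26 seize.
  N12 sheds 130 L/s to N14, N5: 65 each.
    N14: 30+65 = 95 ≤ 120
    N5: 60+65 = 125 > 120
  N25 sheds 120 L/s: no online neighbours, lost.
  N26 sheds 110 L/s to N5, N9: 55 each.
    N5: 125+55 = 180 > 120
    N9: 110+55 = 165 > 110
Round 3 — N5, N9 seize.
  N5 sheds 180 L/s to N14: 180 each.
    N14: 95+180 = 275 > 120
  N9 sheds 165 L/s to N21: 165 each.
    N21: 100+165 = 265 > 140
Round 4 — N14, N21 seize.
  N14 sheds 275 L/s to N29: 275 each.
    N29: 100+275 = 375 > 130
  N21 sheds 265 L/s: no online neighbours, lost.
Round 5 — N29 seizes.
  N29 sheds 375 L/s: no online neighbours, lost.
No further seizures.

4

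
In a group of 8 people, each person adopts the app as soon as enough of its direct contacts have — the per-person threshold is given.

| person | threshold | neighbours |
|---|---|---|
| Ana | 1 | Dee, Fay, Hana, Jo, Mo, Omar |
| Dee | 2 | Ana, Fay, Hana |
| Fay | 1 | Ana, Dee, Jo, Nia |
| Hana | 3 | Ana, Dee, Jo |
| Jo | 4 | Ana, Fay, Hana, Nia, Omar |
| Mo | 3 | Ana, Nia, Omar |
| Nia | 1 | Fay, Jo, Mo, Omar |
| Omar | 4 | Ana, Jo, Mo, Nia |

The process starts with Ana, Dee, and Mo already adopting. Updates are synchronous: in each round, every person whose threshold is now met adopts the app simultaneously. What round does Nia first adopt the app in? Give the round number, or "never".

2

Round 1 — Ana, Dee, Mo adopt the app (initial).
Round 2 — checking thresholds:
  Fay: 2 of 4 neighbours ≥ 1, adopts the app.
  Hana: 2 of 3 neighbours < 3, not yet.
  Jo: 1 of 5 neighbours < 4, not yet.
  Nia: 1 of 4 neighbours ≥ 1, adopts the app.
  Omar: 2 of 4 neighbours < 4, not yet.
Round 3 — no new adoptions; cascade stops.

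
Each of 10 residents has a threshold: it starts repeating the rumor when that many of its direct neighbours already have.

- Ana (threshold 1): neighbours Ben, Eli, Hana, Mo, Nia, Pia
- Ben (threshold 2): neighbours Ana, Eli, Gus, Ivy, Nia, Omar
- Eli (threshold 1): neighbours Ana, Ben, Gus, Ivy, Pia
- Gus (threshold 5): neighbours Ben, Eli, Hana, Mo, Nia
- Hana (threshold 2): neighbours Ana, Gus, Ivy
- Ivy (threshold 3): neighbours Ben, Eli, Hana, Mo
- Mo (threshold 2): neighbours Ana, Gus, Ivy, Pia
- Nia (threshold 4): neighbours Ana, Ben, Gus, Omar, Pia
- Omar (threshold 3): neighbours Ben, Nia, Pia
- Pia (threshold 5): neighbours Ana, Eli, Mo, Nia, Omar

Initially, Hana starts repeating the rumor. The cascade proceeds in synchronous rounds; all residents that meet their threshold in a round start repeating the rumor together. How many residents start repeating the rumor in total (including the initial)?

6

Round 1 — Hana starts repeating the rumor (initial).
Round 2 — checking thresholds:
  Ana: 1 of 6 neighbours ≥ 1, starts repeating the rumor.
  Gus: 1 of 5 neighbours < 5, holds.
  Ivy: 1 of 4 neighbours < 3, holds.
Round 3 — checking thresholds:
  Ben: 1 of 6 neighbours < 2, holds.
  Eli: 1 of 5 neighbours ≥ 1, starts repeating the rumor.
  Gus: 1 of 5 neighbours < 5, holds.
  Ivy: 1 of 4 neighbours < 3, holds.
  Mo: 1 of 4 neighbours < 2, holds.
  Nia: 1 of 5 neighbours < 4, holds.
  Pia: 1 of 5 neighbours < 5, holds.
Round 4 — checking thresholds:
  Ben: 2 of 6 neighbours ≥ 2, starts repeating the rumor.
  Gus: 2 of 5 neighbours < 5, holds.
  Ivy: 2 of 4 neighbours < 3, holds.
  Mo: 1 of 4 neighbours < 2, holds.
  Nia: 1 of 5 neighbours < 4, holds.
  Pia: 2 of 5 neighbours < 5, holds.
Round 5 — checking thresholds:
  Gus: 3 of 5 neighbours < 5, holds.
  Ivy: 3 of 4 neighbours ≥ 3, starts repeating the rumor.
  Mo: 1 of 4 neighbours < 2, holds.
  Nia: 2 of 5 neighbours < 4, holds.
  Omar: 1 of 3 neighbours < 3, holds.
  Pia: 2 of 5 neighbours < 5, holds.
Round 6 — checking thresholds:
  Gus: 3 of 5 neighbours < 5, holds.
  Mo: 2 of 4 neighbours ≥ 2, starts repeating the rumor.
  Nia: 2 of 5 neighbours < 4, holds.
  Omar: 1 of 3 neighbours < 3, holds.
  Pia: 2 of 5 neighbours < 5, holds.
Round 7 — no new spreads; cascade stops.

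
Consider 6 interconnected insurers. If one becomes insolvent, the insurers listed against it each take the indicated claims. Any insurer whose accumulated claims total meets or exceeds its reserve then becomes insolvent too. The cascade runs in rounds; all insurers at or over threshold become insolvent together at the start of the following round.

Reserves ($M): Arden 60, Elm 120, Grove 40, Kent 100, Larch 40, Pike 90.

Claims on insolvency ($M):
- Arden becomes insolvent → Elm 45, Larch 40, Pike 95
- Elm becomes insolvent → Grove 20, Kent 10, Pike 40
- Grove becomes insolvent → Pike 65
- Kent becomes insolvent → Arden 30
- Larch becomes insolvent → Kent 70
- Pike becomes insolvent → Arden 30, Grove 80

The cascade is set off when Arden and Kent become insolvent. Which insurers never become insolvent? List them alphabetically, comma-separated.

Round 1 — Arden, Kent become insolvent (initial).
  Elm: +45 → 45 < 120
  Larch: +40 → 40 ≥ 40
  Pike: +95 → 95 ≥ 90
Round 2 — Larch, Pike become insolvent.
  Grove: +80 → 80 ≥ 40
Round 3 — Grove becomes insolvent.
No further insolvencies.

Elm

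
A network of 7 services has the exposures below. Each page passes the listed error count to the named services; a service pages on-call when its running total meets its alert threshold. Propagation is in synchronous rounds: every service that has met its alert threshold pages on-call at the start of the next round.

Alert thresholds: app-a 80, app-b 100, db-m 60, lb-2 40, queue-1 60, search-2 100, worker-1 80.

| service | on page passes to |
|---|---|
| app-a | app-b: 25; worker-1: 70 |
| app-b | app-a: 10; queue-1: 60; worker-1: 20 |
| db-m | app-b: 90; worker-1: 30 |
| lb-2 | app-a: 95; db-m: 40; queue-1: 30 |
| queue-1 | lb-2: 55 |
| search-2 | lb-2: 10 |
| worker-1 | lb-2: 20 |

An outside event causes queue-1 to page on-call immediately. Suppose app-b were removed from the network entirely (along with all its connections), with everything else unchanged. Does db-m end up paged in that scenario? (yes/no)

no

With app-b removed:
Round 1 — queue-1 pages on-call (initial).
  lb-2: +55 → 55 ≥ 40
Round 2 — lb-2 pages on-call.
  app-a: +95 → 95 ≥ 80
  db-m: +40 → 40 < 60
Round 3 — app-a pages on-call.
  worker-1: +70 → 70 < 80
No further pages.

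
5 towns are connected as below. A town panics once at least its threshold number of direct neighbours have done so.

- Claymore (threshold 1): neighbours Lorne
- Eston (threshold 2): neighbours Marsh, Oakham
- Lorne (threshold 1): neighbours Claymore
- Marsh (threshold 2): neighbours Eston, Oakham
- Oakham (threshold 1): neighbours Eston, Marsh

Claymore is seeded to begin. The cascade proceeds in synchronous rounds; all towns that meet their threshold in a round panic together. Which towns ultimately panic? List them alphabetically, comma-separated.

Round 1 — Claymore panics (initial).
Round 2 — checking thresholds:
  Lorne: 1 of 1 neighbours ≥ 1, panics.
Round 3 — no new panics; cascade stops.

Claymore, Lorne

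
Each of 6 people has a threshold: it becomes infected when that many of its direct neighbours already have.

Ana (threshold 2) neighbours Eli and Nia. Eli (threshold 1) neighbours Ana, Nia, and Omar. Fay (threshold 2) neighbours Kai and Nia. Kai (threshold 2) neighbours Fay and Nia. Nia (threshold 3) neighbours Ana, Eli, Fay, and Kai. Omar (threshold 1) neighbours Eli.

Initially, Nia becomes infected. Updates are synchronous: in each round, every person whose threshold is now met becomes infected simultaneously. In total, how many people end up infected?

4

Round 1 — Nia becomes infected (initial).
Round 2 — checking thresholds:
  Ana: 1 of 2 neighbours < 2, holds.
  Eli: 1 of 3 neighbours ≥ 1, becomes infected.
  Fay: 1 of 2 neighbours < 2, holds.
  Kai: 1 of 2 neighbours < 2, holds.
Round 3 — checking thresholds:
  Ana: 2 of 2 neighbours ≥ 2, becomes infected.
  Fay: 1 of 2 neighbours < 2, holds.
  Kai: 1 of 2 neighbours < 2, holds.
  Omar: 1 of 1 neighbours ≥ 1, becomes infected.
Round 4 — no new infections; cascade stops.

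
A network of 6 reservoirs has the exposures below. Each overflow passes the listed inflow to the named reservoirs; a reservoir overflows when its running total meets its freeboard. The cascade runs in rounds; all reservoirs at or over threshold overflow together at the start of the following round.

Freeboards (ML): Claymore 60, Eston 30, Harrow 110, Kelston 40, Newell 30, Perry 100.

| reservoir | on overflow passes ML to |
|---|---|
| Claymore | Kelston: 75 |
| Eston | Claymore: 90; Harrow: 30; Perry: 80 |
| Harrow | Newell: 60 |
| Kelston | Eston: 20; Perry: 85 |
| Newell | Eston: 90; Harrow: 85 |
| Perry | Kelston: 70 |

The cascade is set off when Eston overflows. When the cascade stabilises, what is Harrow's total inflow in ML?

30

Round 1 — Eston overflows (initial).
  Claymore: +90 → 90 ≥ 60
  Harrow: +30 → 30 < 110
  Perry: +80 → 80 < 100
Round 2 — Claymore overflows.
  Kelston: +75 → 75 ≥ 40
Round 3 — Kelston overflows.
  Perry: +85 → 165 ≥ 100
Round 4 — Perry overflows.
No further overflows.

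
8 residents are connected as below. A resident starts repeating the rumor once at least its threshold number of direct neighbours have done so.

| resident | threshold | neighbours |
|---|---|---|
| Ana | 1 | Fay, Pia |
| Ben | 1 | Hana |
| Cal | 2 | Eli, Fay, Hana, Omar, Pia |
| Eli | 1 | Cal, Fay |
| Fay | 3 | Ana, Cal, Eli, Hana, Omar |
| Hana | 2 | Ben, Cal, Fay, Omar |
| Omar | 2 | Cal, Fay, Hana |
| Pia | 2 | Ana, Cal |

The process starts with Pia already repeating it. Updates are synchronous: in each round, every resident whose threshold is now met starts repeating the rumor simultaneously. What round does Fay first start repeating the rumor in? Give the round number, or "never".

never

Round 1 — Pia starts repeating the rumor (initial).
Round 2 — checking thresholds:
  Ana: 1 of 2 neighbours ≥ 1, starts repeating the rumor.
  Cal: 1 of 5 neighbours < 2, not yet.
Round 3 — no new spreads; cascade stops.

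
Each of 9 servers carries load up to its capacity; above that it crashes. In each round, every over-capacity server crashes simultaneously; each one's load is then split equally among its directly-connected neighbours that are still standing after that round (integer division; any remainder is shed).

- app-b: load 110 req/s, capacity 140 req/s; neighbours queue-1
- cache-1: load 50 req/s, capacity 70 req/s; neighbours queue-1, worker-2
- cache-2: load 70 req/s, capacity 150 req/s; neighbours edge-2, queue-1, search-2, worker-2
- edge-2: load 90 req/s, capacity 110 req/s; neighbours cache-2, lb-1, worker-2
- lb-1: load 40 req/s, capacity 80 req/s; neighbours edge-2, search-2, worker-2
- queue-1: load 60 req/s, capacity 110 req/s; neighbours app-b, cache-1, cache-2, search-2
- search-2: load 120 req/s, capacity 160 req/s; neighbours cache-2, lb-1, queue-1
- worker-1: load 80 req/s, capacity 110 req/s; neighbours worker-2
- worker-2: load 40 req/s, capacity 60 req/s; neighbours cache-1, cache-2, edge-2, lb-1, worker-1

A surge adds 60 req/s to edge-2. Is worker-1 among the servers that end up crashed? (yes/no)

no

Round 1 — edge-2 at 150 > 110. edge-2 crashes.
  edge-2 sheds 150 req/s to cache-2, lb-1, worker-2: 50 each.
    cache-2: 70+50 = 120 ≤ 150
    lb-1: 40+50 = 90 > 80
    worker-2: 40+50 = 90 > 60
Round 2 — lb-1, worker-2 crash.
  lb-1 sheds 90 req/s to search-2: 90 each.
    search-2: 120+90 = 210 > 160
  worker-2 sheds 90 req/s to cache-1, cache-2, worker-1: 30 each.
    cache-1: 50+30 = 80 > 70
    cache-2: 120+30 = 150 ≤ 150
    worker-1: 80+30 = 110 ≤ 110
Round 3 — cache-1, search-2 crash.
  cache-1 sheds 80 req/s to queue-1: 80 each.
    queue-1: 60+80 = 140 > 110
  search-2 sheds 210 req/s to cache-2, queue-1: 105 each.
    cache-2: 150+105 = 255 > 150
    queue-1: 140+105 = 245 > 110
Round 4 — cache-2, queue-1 crash.
  cache-2 sheds 255 req/s: no online neighbours, lost.
  queue-1 sheds 245 req/s to app-b: 245 each.
    app-b: 110+245 = 355 > 140
Round 5 — app-b crashes.
  app-b sheds 355 req/s: no online neighbours, lost.
No further crashes.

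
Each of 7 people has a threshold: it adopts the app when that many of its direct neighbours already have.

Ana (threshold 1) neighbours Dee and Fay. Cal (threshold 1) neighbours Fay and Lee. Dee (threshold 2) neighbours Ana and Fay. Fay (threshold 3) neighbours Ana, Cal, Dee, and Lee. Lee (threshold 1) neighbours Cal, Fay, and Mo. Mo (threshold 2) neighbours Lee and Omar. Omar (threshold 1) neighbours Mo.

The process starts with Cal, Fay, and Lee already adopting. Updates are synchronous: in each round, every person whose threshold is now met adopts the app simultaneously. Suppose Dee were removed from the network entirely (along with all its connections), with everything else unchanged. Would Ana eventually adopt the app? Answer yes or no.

With Dee removed:
Round 1 — Cal, Fay, Lee adopt the app (initial).
Round 2 — checking thresholds:
  Ana: 1 of 1 neighbours ≥ 1, adopts the app.
  Mo: 1 of 2 neighbours < 2, below threshold.
Round 3 — no new adoptions; cascade stops.

yes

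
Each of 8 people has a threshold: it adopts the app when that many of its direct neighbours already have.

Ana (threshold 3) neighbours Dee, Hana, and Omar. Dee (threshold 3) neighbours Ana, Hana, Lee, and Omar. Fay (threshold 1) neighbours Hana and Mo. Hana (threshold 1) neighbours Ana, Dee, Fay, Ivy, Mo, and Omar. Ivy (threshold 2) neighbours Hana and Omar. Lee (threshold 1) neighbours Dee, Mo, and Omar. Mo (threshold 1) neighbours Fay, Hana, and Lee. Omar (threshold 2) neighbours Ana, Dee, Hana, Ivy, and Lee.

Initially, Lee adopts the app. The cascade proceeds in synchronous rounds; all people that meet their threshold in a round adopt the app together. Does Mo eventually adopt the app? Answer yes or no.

yes

Round 1 — Lee adopts the app (initial).
Round 2 — checking thresholds:
  Dee: 1 of 4 neighbours < 3, below threshold.
  Mo: 1 of 3 neighbours ≥ 1, adopts the app.
  Omar: 1 of 5 neighbours < 2, below threshold.
Round 3 — checking thresholds:
  Dee: 1 of 4 neighbours < 3, below threshold.
  Fay: 1 of 2 neighbours ≥ 1, adopts the app.
  Hana: 1 of 6 neighbours ≥ 1, adopts the app.
  Omar: 1 of 5 neighbours < 2, below threshold.
Round 4 — checking thresholds:
  Ana: 1 of 3 neighbours < 3, below threshold.
  Dee: 2 of 4 neighbours < 3, below threshold.
  Ivy: 1 of 2 neighbours < 2, below threshold.
  Omar: 2 of 5 neighbours ≥ 2, adopts the app.
Round 5 — checking thresholds:
  Ana: 2 of 3 neighbours < 3, below threshold.
  Dee: 3 of 4 neighbours ≥ 3, adopts the app.
  Ivy: 2 of 2 neighbours ≥ 2, adopts the app.
Round 6 — checking thresholds:
  Ana: 3 of 3 neighbours ≥ 3, adopts the app.
Round 7 — no new adoptions; cascade stops.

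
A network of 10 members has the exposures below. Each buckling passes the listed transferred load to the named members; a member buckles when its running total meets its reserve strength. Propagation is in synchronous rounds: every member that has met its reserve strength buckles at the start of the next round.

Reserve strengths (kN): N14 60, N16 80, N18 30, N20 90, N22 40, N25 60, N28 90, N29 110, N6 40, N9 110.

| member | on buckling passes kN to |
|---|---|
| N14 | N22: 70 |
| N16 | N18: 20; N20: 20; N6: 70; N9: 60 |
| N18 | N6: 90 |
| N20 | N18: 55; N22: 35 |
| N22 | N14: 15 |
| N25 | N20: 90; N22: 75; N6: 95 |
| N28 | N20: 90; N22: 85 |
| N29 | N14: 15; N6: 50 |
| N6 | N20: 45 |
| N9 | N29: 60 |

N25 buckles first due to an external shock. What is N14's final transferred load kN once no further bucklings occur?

Round 1 — N25 buckles (initial).
  N20: +90 → 90 ≥ 90
  N22: +75 → 75 ≥ 40
  N6: +95 → 95 ≥ 40
Round 2 — N20, N22, N6 buckle.
  N14: +15 → 15 < 60
  N18: +55 → 55 ≥ 30
Round 3 — N18 buckles.
No further bucklings.

15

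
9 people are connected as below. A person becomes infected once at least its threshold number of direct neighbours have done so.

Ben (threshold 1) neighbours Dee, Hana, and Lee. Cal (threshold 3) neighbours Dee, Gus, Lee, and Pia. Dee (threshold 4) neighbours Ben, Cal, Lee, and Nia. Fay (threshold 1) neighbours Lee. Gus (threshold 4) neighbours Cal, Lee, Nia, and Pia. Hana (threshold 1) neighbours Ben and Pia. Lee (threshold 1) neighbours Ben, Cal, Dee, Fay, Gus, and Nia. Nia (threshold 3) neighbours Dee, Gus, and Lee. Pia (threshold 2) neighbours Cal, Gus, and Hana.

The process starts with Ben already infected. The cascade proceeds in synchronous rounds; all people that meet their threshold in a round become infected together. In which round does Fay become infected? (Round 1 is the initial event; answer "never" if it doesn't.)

3

Round 1 — Ben becomes infected (initial).
Round 2 — checking thresholds:
  Dee: 1 of 4 neighbours < 4, holds.
  Hana: 1 of 2 neighbours ≥ 1, becomes infected.
  Lee: 1 of 6 neighbours ≥ 1, becomes infected.
Round 3 — checking thresholds:
  Cal: 1 of 4 neighbours < 3, holds.
  Dee: 2 of 4 neighbours < 4, holds.
  Fay: 1 of 1 neighbours ≥ 1, becomes infected.
  Gus: 1 of 4 neighbours < 4, holds.
  Nia: 1 of 3 neighbours < 3, holds.
  Pia: 1 of 3 neighbours < 2, holds.
Round 4 — no new infections; cascade stops.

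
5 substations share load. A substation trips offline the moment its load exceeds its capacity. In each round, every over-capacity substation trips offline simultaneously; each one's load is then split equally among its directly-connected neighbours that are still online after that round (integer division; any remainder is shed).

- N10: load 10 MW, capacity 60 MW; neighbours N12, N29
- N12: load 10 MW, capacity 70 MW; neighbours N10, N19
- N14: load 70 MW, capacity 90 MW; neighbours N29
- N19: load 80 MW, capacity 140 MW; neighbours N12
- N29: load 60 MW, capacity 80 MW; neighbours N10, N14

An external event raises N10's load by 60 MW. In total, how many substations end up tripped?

Round 1 — N10 at 70 > 60. N10 trips offline.
  N10 sheds 70 MW to N12, N29: 35 each.
    N12: 10+35 = 45 ≤ 70
    N29: 60+35 = 95 > 80
Round 2 — N29 trips offline.
  N29 sheds 95 MW to N14: 95 each.
    N14: 70+95 = 165 > 90
Round 3 — N14 trips offline.
  N14 sheds 165 MW: no online neighbours, lost.
No further trips.

3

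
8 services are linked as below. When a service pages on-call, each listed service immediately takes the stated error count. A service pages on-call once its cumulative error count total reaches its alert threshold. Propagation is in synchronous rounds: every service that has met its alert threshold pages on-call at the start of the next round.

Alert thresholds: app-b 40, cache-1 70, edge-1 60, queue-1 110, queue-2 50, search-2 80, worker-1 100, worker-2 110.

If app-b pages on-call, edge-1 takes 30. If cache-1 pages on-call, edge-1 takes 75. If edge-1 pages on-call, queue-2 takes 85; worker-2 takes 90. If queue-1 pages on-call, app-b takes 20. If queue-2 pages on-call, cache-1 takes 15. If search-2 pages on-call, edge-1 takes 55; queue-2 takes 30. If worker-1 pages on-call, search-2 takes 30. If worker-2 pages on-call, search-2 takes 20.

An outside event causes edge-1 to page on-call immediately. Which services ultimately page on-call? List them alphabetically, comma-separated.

edge-1, queue-2

Round 1 — edge-1 pages on-call (initial).
  queue-2: +85 → 85 ≥ 50
  worker-2: +90 → 90 < 110
Round 2 — queue-2 pages on-call.
  cache-1: +15 → 15 < 70
No further pages.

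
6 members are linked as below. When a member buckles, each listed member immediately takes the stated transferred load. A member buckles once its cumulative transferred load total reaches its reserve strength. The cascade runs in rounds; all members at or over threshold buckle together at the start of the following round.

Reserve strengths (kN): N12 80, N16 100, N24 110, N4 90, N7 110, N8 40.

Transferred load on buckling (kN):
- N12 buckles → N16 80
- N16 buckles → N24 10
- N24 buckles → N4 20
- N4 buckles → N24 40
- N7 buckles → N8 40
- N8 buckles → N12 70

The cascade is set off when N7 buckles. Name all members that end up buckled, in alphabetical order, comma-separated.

N7, N8

Round 1 — N7 buckles (initial).
  N8: +40 → 40 ≥ 40
Round 2 — N8 buckles.
  N12: +70 → 70 < 80
No further bucklings.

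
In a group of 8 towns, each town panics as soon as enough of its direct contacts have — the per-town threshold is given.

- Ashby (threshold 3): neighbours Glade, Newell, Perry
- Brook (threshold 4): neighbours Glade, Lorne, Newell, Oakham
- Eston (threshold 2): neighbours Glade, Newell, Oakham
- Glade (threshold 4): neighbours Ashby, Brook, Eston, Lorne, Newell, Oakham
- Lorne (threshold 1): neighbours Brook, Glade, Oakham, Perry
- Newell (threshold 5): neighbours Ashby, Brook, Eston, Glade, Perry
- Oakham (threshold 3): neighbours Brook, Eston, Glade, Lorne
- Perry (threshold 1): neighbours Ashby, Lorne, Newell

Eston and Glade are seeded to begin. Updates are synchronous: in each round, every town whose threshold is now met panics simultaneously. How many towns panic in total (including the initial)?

Round 1 — Eston, Glade panic (initial).
Round 2 — checking thresholds:
  Ashby: 1 of 3 neighbours < 3, holds.
  Brook: 1 of 4 neighbours < 4, holds.
  Lorne: 1 of 4 neighbours ≥ 1, panics.
  Newell: 2 of 5 neighbours < 5, holds.
  Oakham: 2 of 4 neighbours < 3, holds.
Round 3 — checking thresholds:
  Ashby: 1 of 3 neighbours < 3, holds.
  Brook: 2 of 4 neighbours < 4, holds.
  Newell: 2 of 5 neighbours < 5, holds.
  Oakham: 3 of 4 neighbours ≥ 3, panics.
  Perry: 1 of 3 neighbours ≥ 1, panics.
Round 4 — no new panics; cascade stops.

5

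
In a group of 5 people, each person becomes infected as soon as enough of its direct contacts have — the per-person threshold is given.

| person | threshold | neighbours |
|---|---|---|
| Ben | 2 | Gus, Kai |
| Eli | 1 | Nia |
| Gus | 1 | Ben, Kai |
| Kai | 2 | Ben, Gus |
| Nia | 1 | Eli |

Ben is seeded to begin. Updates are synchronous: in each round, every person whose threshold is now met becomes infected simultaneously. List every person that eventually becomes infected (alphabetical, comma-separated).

Ben, Gus, Kai

Round 1 — Ben becomes infected (initial).
Round 2 — checking thresholds:
  Gus: 1 of 2 neighbours ≥ 1, becomes infected.
  Kai: 1 of 2 neighbours < 2, below threshold.
Round 3 — checking thresholds:
  Kai: 2 of 2 neighbours ≥ 2, becomes infected.
Round 4 — no new infections; cascade stops.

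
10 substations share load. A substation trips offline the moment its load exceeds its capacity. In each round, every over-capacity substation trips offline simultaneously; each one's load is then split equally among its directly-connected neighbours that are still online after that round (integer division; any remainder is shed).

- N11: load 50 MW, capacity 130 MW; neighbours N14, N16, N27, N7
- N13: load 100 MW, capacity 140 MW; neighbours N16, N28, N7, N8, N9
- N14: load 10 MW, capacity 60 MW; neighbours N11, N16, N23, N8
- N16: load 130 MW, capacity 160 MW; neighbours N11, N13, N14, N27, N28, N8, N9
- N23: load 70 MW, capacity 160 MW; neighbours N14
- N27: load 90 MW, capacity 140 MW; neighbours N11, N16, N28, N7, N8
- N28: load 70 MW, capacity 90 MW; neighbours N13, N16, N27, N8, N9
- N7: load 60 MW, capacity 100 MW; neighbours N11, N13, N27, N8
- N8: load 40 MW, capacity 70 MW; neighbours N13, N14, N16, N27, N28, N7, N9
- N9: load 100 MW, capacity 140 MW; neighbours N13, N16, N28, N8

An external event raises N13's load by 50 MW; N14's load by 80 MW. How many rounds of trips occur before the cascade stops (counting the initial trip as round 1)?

3

Round 1 — N13 at 150 > 140; N14 at 90 > 60. N13, N14 trip offline.
  N13 sheds 150 MW to N16, N28, N7, N8, N9: 30 each.
    N16: 130+30 = 160 ≤ 160
    N28: 70+30 = 100 > 90
    N7: 60+30 = 90 ≤ 100
    N8: 40+30 = 70 ≤ 70
    N9: 100+30 = 130 ≤ 140
  N14 sheds 90 MW to N11, N16, N23, N8: 22 each (2 lost).
    N11: 50+22 = 72 ≤ 130
    N16: 160+22 = 182 > 160
    N23: 70+22 = 92 ≤ 160
    N8: 70+22 = 92 > 70
Round 2 — N16, N28, N8 trip offline.
  N16 sheds 182 MW to N11, N27, N9: 60 each (2 lost).
    N11: 72+60 = 132 > 130
    N27: 90+60 = 150 > 140
    N9: 130+60 = 190 > 140
  N28 sheds 100 MW to N27, N9: 50 each.
    N27: 150+50 = 200 > 140
    N9: 190+50 = 240 > 140
  N8 sheds 92 MW to N27, N7, N9: 30 each (2 lost).
    N27: 200+30 = 230 > 140
    N7: 90+30 = 120 > 100
    N9: 240+30 = 270 > 140
Round 3 — N11, N27, N7, N9 trip offline.
  N11 sheds 132 MW: no online neighbours, lost.
  N27 sheds 230 MW: no online neighbours, lost.
  N7 sheds 120 MW: no online neighbours, lost.
  N9 sheds 270 MW: no online neighbours, lost.
No further trips.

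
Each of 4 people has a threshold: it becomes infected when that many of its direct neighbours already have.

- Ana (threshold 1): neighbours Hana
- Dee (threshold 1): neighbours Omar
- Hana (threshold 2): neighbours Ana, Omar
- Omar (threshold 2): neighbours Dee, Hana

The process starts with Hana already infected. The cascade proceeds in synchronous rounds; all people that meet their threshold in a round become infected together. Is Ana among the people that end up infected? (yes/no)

yes

Round 1 — Hana becomes infected (initial).
Round 2 — checking thresholds:
  Ana: 1 of 1 neighbours ≥ 1, becomes infected.
  Omar: 1 of 2 neighbours < 2, holds.
Round 3 — no new infections; cascade stops.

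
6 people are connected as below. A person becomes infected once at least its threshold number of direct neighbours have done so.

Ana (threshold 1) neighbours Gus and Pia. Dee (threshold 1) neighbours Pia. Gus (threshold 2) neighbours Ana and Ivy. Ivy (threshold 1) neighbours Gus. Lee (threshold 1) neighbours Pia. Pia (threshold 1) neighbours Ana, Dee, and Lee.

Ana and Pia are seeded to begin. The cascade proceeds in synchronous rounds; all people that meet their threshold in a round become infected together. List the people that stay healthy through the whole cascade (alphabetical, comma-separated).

Round 1 — Ana, Pia become infected (initial).
Round 2 — checking thresholds:
  Dee: 1 of 1 neighbours ≥ 1, becomes infected.
  Gus: 1 of 2 neighbours < 2, holds.
  Lee: 1 of 1 neighbours ≥ 1, becomes infected.
Round 3 — no new infections; cascade stops.

Gus, Ivy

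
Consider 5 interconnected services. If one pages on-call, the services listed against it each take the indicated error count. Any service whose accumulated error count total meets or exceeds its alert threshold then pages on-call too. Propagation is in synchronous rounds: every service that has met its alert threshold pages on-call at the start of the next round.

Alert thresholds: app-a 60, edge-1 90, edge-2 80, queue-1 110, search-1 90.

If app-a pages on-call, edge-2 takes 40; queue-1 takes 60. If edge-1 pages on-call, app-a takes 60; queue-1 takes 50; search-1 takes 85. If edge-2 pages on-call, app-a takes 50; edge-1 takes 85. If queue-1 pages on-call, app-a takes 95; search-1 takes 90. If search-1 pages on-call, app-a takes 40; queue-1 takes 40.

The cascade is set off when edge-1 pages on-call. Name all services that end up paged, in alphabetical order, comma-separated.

Round 1 — edge-1 pages on-call (initial).
  app-a: +60 → 60 ≥ 60
  queue-1: +50 → 50 < 110
  search-1: +85 → 85 < 90
Round 2 — app-a pages on-call.
  edge-2: +40 → 40 < 80
  queue-1: +60 → 110 ≥ 110
Round 3 — queue-1 pages on-call.
  search-1: +90 → 175 ≥ 90
Round 4 — search-1 pages on-call.
No further pages.

app-a, edge-1, queue-1, search-1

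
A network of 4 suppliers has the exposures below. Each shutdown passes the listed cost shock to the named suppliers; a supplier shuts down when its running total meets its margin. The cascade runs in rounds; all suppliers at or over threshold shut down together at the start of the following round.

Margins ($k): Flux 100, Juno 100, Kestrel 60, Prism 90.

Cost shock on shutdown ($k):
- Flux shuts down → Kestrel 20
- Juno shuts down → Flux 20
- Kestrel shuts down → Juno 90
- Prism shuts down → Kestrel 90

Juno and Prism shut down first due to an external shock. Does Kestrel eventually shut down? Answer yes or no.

yes

Round 1 — Juno, Prism shut down (initial).
  Flux: +20 → 20 < 100
  Kestrel: +90 → 90 ≥ 60
Round 2 — Kestrel shuts down.
No further shutdowns.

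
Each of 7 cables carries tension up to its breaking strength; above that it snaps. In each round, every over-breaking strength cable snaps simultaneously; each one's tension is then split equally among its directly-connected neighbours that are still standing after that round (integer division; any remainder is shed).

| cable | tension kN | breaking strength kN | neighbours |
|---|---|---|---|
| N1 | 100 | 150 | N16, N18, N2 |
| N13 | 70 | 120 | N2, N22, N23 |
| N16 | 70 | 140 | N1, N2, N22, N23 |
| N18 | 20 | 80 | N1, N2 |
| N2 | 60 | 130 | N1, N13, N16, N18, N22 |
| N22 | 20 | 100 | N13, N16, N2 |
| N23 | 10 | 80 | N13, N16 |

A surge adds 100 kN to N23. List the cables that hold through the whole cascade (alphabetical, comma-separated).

Round 1 — N23 at 110 > 80. N23 snaps.
  N23 sheds 110 kN to N13, N16: 55 each.
    N13: 70+55 = 125 > 120
    N16: 70+55 = 125 ≤ 140
Round 2 — N13 snaps.
  N13 sheds 125 kN to N2, N22: 62 each (1 lost).
    N2: 60+62 = 122 ≤ 130
    N22: 20+62 = 82 ≤ 100
No further breaks.

N1, N16, N18, N2, N22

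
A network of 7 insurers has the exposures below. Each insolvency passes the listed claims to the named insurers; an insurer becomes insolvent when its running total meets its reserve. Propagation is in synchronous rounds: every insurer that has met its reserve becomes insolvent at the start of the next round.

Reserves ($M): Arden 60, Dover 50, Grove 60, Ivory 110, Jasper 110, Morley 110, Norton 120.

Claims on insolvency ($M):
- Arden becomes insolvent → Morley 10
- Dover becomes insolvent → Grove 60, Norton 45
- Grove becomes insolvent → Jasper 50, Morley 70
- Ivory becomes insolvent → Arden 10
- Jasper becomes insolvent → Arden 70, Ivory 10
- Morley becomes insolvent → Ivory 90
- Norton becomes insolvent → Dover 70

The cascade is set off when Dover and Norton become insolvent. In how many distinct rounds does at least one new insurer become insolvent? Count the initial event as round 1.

Round 1 — Dover, Norton become insolvent (initial).
  Grove: +60 → 60 ≥ 60
Round 2 — Grove becomes insolvent.
  Jasper: +50 → 50 < 110
  Morley: +70 → 70 < 110
No further insolvencies.

2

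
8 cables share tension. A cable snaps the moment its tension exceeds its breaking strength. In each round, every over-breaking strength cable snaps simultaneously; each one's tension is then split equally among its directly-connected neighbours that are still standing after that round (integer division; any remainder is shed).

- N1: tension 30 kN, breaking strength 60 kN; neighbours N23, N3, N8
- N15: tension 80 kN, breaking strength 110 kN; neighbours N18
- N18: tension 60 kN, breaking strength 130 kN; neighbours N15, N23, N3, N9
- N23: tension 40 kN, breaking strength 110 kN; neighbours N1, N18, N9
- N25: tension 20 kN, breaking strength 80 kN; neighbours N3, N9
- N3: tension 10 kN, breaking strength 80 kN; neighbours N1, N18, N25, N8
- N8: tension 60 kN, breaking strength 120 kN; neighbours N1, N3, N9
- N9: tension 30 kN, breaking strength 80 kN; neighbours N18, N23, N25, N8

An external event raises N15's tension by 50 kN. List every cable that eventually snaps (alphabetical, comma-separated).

N1, N15, N18, N23, N25, N3, N8, N9

Round 1 — N15 at 130 > 110. N15 snaps.
  N15 sheds 130 kN to N18: 130 each.
    N18: 60+130 = 190 > 130
Round 2 — N18 snaps.
  N18 sheds 190 kN to N23, N3, N9: 63 each (1 lost).
    N23: 40+63 = 103 ≤ 110
    N3: 10+63 = 73 ≤ 80
    N9: 30+63 = 93 > 80
Round 3 — N9 snaps.
  N9 sheds 93 kN to N23, N25, N8: 31 each.
    N23: 103+31 = 134 > 110
    N25: 20+31 = 51 ≤ 80
    N8: 60+31 = 91 ≤ 120
Round 4 — N23 snaps.
  N23 sheds 134 kN to N1: 134 each.
    N1: 30+134 = 164 > 60
Round 5 — N1 snaps.
  N1 sheds 164 kN to N3, N8: 82 each.
    N3: 73+82 = 155 > 80
    N8: 91+82 = 173 > 120
Round 6 — N3, N8 snap.
  N3 sheds 155 kN to N25: 155 each.
    N25: 51+155 = 206 > 80
  N8 sheds 173 kN: no online neighbours, lost.
Round 7 — N25 snaps.
  N25 sheds 206 kN: no online neighbours, lost.
No further breaks.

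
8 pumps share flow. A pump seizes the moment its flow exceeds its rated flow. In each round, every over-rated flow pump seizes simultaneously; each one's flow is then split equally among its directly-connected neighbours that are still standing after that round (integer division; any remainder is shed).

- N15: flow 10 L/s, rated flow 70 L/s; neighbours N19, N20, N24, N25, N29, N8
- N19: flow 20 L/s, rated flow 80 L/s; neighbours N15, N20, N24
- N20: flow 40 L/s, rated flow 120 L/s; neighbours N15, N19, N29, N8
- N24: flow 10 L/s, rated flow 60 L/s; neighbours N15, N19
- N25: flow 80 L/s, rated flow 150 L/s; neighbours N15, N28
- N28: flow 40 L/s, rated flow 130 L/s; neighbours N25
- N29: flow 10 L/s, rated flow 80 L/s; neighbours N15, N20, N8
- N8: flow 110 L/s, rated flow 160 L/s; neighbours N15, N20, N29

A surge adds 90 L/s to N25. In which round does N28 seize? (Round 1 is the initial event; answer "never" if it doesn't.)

Round 1 — N25 at 170 > 150. N25 seizes.
  N25 sheds 170 L/s to N15, N28: 85 each.
    N15: 10+85 = 95 > 70
    N28: 40+85 = 125 ≤ 130
Round 2 — N15 seizes.
  N15 sheds 95 L/s to N19, N20, N24, N29, N8: 19 each.
    N19: 20+19 = 39 ≤ 80
    N20: 40+19 = 59 ≤ 120
    N24: 10+19 = 29 ≤ 60
    N29: 10+19 = 29 ≤ 80
    N8: 110+19 = 129 ≤ 160
No further seizures.

never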